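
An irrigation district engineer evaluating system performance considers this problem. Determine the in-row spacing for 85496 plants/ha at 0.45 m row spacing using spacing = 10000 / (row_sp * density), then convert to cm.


spacing = 10000 / (row_sp * density)
        = 10000 / (0.45 * 85496)
        = 10000 / 38473.20
        = 0.25992 m = 25.99 cm


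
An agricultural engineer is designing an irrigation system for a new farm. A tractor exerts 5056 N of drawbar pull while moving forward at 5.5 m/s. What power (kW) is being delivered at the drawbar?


P = F * v / 1000
  = 5056 * 5.5 / 1000
  = 27808 / 1000
  = 27.81 kW


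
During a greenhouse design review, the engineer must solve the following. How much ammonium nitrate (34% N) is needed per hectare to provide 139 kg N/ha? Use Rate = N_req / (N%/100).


Rate = N_required / (N_content / 100)
     = 139 / (34 / 100)
     = 139 / 0.34
     = 408.82 kg/ha


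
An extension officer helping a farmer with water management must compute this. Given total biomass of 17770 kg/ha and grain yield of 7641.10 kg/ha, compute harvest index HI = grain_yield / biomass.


HI = grain_yield / biomass
   = 7641.10 / 17770
   = 0.43


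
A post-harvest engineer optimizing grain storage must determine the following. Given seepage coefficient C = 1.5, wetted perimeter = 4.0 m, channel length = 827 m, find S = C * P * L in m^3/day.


S = C * P * L
  = 1.5 * 4.0 * 827
  = 4962 m^3/day


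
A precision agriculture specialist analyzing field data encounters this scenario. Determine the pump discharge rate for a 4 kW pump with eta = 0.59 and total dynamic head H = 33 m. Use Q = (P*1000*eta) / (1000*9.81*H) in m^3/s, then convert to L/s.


Q = (P * 1000 * eta) / (rho * g * H)
  = (4 * 1000 * 0.59) / (1000 * 9.81 * 33)
  = 2360 / 323730
  = 0.00729 m^3/s = 7.29 L/s


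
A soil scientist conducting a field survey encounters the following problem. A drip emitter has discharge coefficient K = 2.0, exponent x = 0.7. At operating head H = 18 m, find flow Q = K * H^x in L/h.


Q = K * H^x
  = 2.0 * 18^0.7
  = 2.0 * 7.5629
  = 15.13 L/h


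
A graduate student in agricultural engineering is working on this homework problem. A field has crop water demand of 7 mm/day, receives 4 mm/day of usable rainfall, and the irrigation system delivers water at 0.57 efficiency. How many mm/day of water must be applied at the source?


IWR = (ETc - Pe) / Ea
    = (7 - 4) / 0.57
    = 3 / 0.57
    = 5.26 mm/day


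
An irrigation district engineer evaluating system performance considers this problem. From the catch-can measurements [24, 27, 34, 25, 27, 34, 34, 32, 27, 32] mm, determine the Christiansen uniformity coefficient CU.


xbar = 296 / 10 = 29.600
sum|xi - xbar| = 36
CU = 100 * (1 - 36 / (10 * 29.600))
   = 100 * (1 - 0.1216)
   = 87.84%


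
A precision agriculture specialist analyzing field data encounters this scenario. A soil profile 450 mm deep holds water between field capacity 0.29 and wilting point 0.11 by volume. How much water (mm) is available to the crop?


AW = (FC - WP) * D
   = (0.29 - 0.11) * 450
   = 0.18 * 450
   = 81 mm


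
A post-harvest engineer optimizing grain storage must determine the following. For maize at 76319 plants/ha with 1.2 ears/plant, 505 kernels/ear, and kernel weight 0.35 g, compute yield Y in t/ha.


Y = density * ears * kernels * kw
  = 76319 * 1.2 * 505 * 0.35 g/ha
  = 16187259.90 g/ha
  = 16187.26 kg/ha = 16.19 t/ha


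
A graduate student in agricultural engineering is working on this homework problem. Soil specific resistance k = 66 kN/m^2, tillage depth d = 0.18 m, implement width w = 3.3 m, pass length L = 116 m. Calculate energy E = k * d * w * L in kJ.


E = k * d * w * L
  = 66 * 0.18 * 3.3 * 116
  = 4547.66 kJ


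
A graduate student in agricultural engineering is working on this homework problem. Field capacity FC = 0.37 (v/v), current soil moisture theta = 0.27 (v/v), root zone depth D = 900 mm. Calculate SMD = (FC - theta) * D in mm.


SMD = (FC - theta) * D
    = (0.37 - 0.27) * 900
    = 0.100 * 900
    = 90 mm


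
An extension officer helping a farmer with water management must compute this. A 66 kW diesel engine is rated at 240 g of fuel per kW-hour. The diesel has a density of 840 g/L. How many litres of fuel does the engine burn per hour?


FC = P * BSFC / rho_fuel
   = 66 * 240 / 840
   = 15840 / 840
   = 18.86 L/h


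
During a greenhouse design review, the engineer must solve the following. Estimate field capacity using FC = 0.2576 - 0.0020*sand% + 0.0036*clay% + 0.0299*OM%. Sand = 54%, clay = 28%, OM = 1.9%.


FC = 0.2576 - 0.0020*54 + 0.0036*28 + 0.0299*1.9
   = 0.2576 - 0.1080 + 0.1008 + 0.0568
   = 0.3072


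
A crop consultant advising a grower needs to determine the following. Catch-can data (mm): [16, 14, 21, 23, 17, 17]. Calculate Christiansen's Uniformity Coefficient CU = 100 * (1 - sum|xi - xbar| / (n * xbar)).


xbar = 108 / 6 = 18
sum|xi - xbar| = 16
CU = 100 * (1 - 16 / (6 * 18))
   = 100 * (1 - 0.1481)
   = 85.19%


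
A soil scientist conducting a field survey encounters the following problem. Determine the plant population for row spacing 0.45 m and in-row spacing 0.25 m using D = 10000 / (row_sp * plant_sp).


D = 10000 / (row_sp * plant_sp)
  = 10000 / (0.45 * 0.25)
  = 10000 / 0.1125
  = 88888.89 plants/ha


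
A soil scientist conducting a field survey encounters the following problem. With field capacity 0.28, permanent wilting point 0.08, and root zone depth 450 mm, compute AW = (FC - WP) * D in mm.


AW = (FC - WP) * D
   = (0.28 - 0.08) * 450
   = 0.20 * 450
   = 90 mm


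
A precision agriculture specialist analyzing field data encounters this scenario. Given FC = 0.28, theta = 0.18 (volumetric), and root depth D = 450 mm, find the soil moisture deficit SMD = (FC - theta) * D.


SMD = (FC - theta) * D
    = (0.28 - 0.18) * 450
    = 0.100 * 450
    = 45 mm


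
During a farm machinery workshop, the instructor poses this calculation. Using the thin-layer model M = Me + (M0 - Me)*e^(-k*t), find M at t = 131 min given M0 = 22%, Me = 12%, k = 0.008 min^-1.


M = Me + (M0 - Me) * e^(-k*t)
  = 12 + (22 - 12) * e^(-0.008*131)
  = 12 + 10 * e^(-1.048)
  = 12 + 10 * 0.35064
  = 12 + 3.5064
  = 15.51%


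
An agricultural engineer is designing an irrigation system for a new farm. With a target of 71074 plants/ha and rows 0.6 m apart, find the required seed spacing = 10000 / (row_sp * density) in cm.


spacing = 10000 / (row_sp * density)
        = 10000 / (0.6 * 71074)
        = 10000 / 42644.40
        = 0.23450 m = 23.45 cm


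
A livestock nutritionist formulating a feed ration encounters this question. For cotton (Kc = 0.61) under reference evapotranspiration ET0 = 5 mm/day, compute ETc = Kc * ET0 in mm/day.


ETc = Kc * ET0
    = 0.61 * 5
    = 3.05 mm/day


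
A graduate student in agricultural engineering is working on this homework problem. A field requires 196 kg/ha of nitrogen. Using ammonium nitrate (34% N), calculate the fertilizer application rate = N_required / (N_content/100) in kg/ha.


Rate = N_required / (N_content / 100)
     = 196 / (34 / 100)
     = 196 / 0.34
     = 576.47 kg/ha


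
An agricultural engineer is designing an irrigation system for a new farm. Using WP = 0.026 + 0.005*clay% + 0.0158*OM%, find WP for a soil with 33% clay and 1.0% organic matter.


WP = 0.026 + 0.005*33 + 0.0158*1.0
   = 0.026 + 0.1650 + 0.0158
   = 0.2068


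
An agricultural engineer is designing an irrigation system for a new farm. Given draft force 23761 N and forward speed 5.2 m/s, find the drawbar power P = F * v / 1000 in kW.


P = F * v / 1000
  = 23761 * 5.2 / 1000
  = 123557.20 / 1000
  = 123.56 kW


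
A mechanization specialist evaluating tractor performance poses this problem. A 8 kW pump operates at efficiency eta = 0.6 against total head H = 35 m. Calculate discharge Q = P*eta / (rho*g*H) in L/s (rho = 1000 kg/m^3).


Q = (P * 1000 * eta) / (rho * g * H)
  = (8 * 1000 * 0.6) / (1000 * 9.81 * 35)
  = 4800 / 343350
  = 0.01398 m^3/s = 13.98 L/s


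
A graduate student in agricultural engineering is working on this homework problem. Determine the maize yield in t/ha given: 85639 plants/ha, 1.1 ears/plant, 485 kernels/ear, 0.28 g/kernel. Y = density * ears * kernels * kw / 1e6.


Y = density * ears * kernels * kw
  = 85639 * 1.1 * 485 * 0.28 g/ha
  = 12792753.82 g/ha
  = 12792.75 kg/ha = 12.79 t/ha


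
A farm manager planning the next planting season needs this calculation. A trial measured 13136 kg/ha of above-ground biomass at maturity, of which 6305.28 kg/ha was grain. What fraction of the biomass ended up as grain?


HI = grain_yield / biomass
   = 6305.28 / 13136
   = 0.48


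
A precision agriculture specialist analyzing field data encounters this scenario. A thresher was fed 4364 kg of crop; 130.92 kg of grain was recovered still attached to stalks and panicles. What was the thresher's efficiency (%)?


eta = (total - unthreshed) / total * 100
    = (4364 - 130.92) / 4364 * 100
    = 4233.08 / 4364 * 100
    = 97%


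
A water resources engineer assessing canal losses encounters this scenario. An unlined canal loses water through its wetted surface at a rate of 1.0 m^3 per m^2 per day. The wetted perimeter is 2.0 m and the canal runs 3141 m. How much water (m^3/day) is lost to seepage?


S = C * P * L
  = 1.0 * 2.0 * 3141
  = 6282 m^3/day


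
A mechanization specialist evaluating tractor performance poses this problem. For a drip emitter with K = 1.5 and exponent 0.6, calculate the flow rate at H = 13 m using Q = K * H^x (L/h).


Q = K * H^x
  = 1.5 * 13^0.6
  = 1.5 * 4.6598
  = 6.99 L/h


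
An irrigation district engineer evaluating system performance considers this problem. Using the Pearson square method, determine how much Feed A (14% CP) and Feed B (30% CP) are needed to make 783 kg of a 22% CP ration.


parts_A = CP_b - target = 30 - 22 = 8
parts_B = target - CP_a = 22 - 14 = 8
total_parts = 8 + 8 = 16
Feed A = 783 * 8 / 16 = 391.50 kg
Feed B = 783 * 8 / 16 = 391.50 kg


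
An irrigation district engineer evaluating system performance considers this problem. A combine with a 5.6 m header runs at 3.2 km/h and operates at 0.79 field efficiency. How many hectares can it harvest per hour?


C = w * v * eta_f / 10
  = 5.6 * 3.2 * 0.79 / 10
  = 14.16 / 10
  = 1.42 ha/h


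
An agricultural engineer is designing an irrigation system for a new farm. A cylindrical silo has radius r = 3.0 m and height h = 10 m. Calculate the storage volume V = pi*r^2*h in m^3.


V = pi * r^2 * h
  = pi * 3.0^2 * 10
  = pi * 9 * 10
  = 282.74 m^3


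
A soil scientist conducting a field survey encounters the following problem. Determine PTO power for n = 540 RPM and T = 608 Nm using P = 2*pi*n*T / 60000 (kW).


P = 2*pi*n*T / 60000
  = 2*pi * 540 * 608 / 60000
  = 2062895.40 / 60000
  = 34.38 kW


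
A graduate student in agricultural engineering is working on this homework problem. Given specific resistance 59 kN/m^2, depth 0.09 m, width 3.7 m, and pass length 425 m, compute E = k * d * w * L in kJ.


E = k * d * w * L
  = 59 * 0.09 * 3.7 * 425
  = 8349.98 kJ


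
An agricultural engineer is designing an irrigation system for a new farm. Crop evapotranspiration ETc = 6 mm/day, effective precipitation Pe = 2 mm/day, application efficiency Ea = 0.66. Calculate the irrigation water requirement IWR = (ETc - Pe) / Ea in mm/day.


IWR = (ETc - Pe) / Ea
    = (6 - 2) / 0.66
    = 4 / 0.66
    = 6.06 mm/day


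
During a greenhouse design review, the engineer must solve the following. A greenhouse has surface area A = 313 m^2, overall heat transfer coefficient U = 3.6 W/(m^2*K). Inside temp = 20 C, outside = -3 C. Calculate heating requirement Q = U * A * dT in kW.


dT = 20 - (-3) = 23 K
Q = U * A * dT
  = 3.6 * 313 * 23
  = 25916.40 W = 25.92 kW


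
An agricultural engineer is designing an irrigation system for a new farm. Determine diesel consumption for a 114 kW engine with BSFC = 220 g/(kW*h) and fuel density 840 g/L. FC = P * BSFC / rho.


FC = P * BSFC / rho_fuel
   = 114 * 220 / 840
   = 25080 / 840
   = 29.86 L/h


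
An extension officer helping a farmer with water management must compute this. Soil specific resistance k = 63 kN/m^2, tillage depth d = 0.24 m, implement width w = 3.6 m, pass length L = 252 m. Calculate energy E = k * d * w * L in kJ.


E = k * d * w * L
  = 63 * 0.24 * 3.6 * 252
  = 13716.86 kJ


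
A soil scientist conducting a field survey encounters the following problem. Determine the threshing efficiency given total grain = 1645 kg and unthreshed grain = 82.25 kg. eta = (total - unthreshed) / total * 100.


eta = (total - unthreshed) / total * 100
    = (1645 - 82.25) / 1645 * 100
    = 1562.75 / 1645 * 100
    = 95%


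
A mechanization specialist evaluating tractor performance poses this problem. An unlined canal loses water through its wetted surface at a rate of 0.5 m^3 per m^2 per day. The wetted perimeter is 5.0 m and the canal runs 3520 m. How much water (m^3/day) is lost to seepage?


S = C * P * L
  = 0.5 * 5.0 * 3520
  = 8800 m^3/day


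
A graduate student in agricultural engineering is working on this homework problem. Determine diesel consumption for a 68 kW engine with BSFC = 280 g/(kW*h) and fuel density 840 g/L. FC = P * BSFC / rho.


FC = P * BSFC / rho_fuel
   = 68 * 280 / 840
   = 19040 / 840
   = 22.67 L/h


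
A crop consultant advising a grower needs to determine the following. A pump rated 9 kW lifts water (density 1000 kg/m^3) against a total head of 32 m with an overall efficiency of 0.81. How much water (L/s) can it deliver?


Q = (P * 1000 * eta) / (rho * g * H)
  = (9 * 1000 * 0.81) / (1000 * 9.81 * 32)
  = 7290 / 313920
  = 0.02322 m^3/s = 23.22 L/s


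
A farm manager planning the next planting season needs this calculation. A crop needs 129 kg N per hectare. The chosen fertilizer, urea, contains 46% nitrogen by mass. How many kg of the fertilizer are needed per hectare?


Rate = N_required / (N_content / 100)
     = 129 / (46 / 100)
     = 129 / 0.46
     = 280.43 kg/ha


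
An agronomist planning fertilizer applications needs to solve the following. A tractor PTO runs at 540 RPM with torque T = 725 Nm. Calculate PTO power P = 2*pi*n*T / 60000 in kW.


P = 2*pi*n*T / 60000
  = 2*pi * 540 * 725 / 60000
  = 2459867.05 / 60000
  = 41.00 kW


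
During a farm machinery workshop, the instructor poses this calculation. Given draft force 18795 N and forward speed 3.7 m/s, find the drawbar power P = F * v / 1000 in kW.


P = F * v / 1000
  = 18795 * 3.7 / 1000
  = 69541.50 / 1000
  = 69.54 kW


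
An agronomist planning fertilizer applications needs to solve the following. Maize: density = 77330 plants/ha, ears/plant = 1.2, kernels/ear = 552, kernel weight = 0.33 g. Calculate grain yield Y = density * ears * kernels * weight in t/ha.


Y = density * ears * kernels * kw
  = 77330 * 1.2 * 552 * 0.33 g/ha
  = 16903719.36 g/ha
  = 16903.72 kg/ha = 16.90 t/ha


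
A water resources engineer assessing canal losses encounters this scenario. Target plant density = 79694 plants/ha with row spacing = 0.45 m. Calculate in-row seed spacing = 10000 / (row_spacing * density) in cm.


spacing = 10000 / (row_sp * density)
        = 10000 / (0.45 * 79694)
        = 10000 / 35862.30
        = 0.27884 m = 27.88 cm


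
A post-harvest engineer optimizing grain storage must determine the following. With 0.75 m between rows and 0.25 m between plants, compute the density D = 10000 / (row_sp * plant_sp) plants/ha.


D = 10000 / (row_sp * plant_sp)
  = 10000 / (0.75 * 0.25)
  = 10000 / 0.1875
  = 53333.33 plants/ha


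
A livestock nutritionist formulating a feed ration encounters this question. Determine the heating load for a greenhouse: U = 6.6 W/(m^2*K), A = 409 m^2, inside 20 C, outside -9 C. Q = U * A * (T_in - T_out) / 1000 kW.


dT = 20 - (-9) = 29 K
Q = U * A * dT
  = 6.6 * 409 * 29
  = 78282.60 W = 78.28 kW


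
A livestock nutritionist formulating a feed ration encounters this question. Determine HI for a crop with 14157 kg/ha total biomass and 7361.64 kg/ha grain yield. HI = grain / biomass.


HI = grain_yield / biomass
   = 7361.64 / 14157
   = 0.52


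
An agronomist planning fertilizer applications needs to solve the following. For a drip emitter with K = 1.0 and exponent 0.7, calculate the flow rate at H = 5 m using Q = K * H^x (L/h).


Q = K * H^x
  = 1.0 * 5^0.7
  = 1.0 * 3.0852
  = 3.09 L/h


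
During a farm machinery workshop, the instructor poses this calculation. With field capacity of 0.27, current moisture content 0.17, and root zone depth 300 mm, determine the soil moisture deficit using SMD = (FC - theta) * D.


SMD = (FC - theta) * D
    = (0.27 - 0.17) * 300
    = 0.100 * 300
    = 30 mm


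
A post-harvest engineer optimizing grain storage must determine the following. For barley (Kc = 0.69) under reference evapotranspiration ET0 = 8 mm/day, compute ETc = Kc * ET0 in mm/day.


ETc = Kc * ET0
    = 0.69 * 8
    = 5.52 mm/day


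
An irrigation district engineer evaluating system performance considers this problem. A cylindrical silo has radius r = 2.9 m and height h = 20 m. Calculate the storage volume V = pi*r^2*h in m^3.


V = pi * r^2 * h
  = pi * 2.9^2 * 20
  = pi * 8.41 * 20
  = 528.42 m^3


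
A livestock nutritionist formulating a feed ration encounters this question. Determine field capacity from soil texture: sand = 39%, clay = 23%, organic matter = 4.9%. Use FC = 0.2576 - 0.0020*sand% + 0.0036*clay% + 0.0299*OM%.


FC = 0.2576 - 0.0020*39 + 0.0036*23 + 0.0299*4.9
   = 0.2576 - 0.0780 + 0.0828 + 0.1465
   = 0.4089


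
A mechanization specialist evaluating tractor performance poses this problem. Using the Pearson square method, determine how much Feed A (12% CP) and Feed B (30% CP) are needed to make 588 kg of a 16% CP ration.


parts_A = CP_b - target = 30 - 16 = 14
parts_B = target - CP_a = 16 - 12 = 4
total_parts = 14 + 4 = 18
Feed A = 588 * 14 / 18 = 457.33 kg
Feed B = 588 * 4 / 18 = 130.67 kg

457.33 kg


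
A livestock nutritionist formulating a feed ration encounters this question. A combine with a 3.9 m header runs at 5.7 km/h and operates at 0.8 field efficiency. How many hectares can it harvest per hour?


C = w * v * eta_f / 10
  = 3.9 * 5.7 * 0.8 / 10
  = 17.78 / 10
  = 1.78 ha/h


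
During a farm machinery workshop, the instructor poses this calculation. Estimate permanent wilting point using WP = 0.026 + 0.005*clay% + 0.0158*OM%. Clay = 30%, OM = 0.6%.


WP = 0.026 + 0.005*30 + 0.0158*0.6
   = 0.026 + 0.1500 + 0.0095
   = 0.1855


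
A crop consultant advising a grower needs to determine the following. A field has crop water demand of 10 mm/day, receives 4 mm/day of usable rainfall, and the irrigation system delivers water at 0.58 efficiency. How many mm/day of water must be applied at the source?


IWR = (ETc - Pe) / Ea
    = (10 - 4) / 0.58
    = 6 / 0.58
    = 10.34 mm/day


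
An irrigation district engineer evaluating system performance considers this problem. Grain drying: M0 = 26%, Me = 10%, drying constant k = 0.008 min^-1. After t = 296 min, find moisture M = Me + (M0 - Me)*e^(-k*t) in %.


M = Me + (M0 - Me) * e^(-k*t)
  = 10 + (26 - 10) * e^(-0.008*296)
  = 10 + 16 * e^(-2.368)
  = 10 + 16 * 0.09367
  = 10 + 1.4987
  = 11.50%


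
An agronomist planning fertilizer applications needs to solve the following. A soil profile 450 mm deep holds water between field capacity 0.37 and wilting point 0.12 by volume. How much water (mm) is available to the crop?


AW = (FC - WP) * D
   = (0.37 - 0.12) * 450
   = 0.25 * 450
   = 112.50 mm


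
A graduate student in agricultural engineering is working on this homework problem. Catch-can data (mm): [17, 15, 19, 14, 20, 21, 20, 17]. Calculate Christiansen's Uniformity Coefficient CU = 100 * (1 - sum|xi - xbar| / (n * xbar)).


xbar = 143 / 8 = 17.875
sum|xi - xbar| = 17
CU = 100 * (1 - 17 / (8 * 17.875))
   = 100 * (1 - 0.1189)
   = 88.11%


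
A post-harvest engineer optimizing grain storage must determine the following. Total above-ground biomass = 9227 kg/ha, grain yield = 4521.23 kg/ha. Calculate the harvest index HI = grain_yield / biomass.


HI = grain_yield / biomass
   = 4521.23 / 9227
   = 0.49


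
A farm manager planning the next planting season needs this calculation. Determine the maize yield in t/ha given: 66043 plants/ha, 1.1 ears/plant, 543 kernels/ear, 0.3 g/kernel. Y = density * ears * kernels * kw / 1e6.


Y = density * ears * kernels * kw
  = 66043 * 1.1 * 543 * 0.3 g/ha
  = 11834245.17 g/ha
  = 11834.25 kg/ha = 11.83 t/ha


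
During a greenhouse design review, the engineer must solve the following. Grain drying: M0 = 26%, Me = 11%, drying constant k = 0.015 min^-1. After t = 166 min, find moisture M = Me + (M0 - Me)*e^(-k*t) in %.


M = Me + (M0 - Me) * e^(-k*t)
  = 11 + (26 - 11) * e^(-0.015*166)
  = 11 + 15 * e^(-2.490)
  = 11 + 15 * 0.08291
  = 11 + 1.2436
  = 12.24%


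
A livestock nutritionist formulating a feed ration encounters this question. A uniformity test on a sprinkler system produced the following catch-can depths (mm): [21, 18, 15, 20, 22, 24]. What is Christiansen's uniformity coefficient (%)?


xbar = 120 / 6 = 20
sum|xi - xbar| = 14
CU = 100 * (1 - 14 / (6 * 20))
   = 100 * (1 - 0.1167)
   = 88.33%


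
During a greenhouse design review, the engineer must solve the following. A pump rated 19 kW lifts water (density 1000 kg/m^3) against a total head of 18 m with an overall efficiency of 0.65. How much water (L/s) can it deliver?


Q = (P * 1000 * eta) / (rho * g * H)
  = (19 * 1000 * 0.65) / (1000 * 9.81 * 18)
  = 12350 / 176580
  = 0.06994 m^3/s = 69.94 L/s


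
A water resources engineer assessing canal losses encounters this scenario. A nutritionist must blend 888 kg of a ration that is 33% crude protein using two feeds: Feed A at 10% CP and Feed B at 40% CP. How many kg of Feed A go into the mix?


parts_A = CP_b - target = 40 - 33 = 7
parts_B = target - CP_a = 33 - 10 = 23
total_parts = 7 + 23 = 30
Feed A = 888 * 7 / 30 = 207.20 kg
Feed B = 888 * 23 / 30 = 680.80 kg

207.20 kg


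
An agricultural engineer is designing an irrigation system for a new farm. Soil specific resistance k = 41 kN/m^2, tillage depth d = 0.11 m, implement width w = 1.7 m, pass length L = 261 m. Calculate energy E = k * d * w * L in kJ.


E = k * d * w * L
  = 41 * 0.11 * 1.7 * 261
  = 2001.09 kJ


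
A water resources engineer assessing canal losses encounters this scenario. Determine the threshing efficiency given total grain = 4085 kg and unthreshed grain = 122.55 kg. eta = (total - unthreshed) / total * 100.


eta = (total - unthreshed) / total * 100
    = (4085 - 122.55) / 4085 * 100
    = 3962.45 / 4085 * 100
    = 97%


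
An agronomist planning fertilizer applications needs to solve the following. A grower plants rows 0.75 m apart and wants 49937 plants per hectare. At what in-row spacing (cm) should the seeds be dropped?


spacing = 10000 / (row_sp * density)
        = 10000 / (0.75 * 49937)
        = 10000 / 37452.75
        = 0.26700 m = 26.70 cm


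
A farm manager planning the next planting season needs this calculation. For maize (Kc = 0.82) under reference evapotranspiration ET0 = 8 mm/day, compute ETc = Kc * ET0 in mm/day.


ETc = Kc * ET0
    = 0.82 * 8
    = 6.56 mm/day


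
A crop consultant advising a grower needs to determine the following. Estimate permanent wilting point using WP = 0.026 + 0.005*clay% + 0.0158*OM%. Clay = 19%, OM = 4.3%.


WP = 0.026 + 0.005*19 + 0.0158*4.3
   = 0.026 + 0.0950 + 0.0679
   = 0.1889


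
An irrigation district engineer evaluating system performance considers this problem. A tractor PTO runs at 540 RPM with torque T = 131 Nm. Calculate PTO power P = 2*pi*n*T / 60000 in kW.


P = 2*pi*n*T / 60000
  = 2*pi * 540 * 131 / 60000
  = 444472.53 / 60000
  = 7.41 kW


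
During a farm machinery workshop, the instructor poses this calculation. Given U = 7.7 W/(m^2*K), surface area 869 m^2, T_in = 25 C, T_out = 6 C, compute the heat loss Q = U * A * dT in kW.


dT = 25 - (6) = 19 K
Q = U * A * dT
  = 7.7 * 869 * 19
  = 127134.70 W = 127.13 kW


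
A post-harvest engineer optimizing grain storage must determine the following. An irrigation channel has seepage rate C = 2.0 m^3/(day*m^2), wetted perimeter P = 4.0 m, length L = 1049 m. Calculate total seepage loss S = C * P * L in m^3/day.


S = C * P * L
  = 2.0 * 4.0 * 1049
  = 8392 m^3/day


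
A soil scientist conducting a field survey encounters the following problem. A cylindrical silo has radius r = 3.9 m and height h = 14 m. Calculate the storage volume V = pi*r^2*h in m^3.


V = pi * r^2 * h
  = pi * 3.9^2 * 14
  = pi * 15.21 * 14
  = 668.97 m^3


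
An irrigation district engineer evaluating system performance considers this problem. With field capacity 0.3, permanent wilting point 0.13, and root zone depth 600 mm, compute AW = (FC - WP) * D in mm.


AW = (FC - WP) * D
   = (0.3 - 0.13) * 600
   = 0.17 * 600
   = 102 mm


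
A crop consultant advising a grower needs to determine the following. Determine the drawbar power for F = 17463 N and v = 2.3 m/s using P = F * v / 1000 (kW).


P = F * v / 1000
  = 17463 * 2.3 / 1000
  = 40164.90 / 1000
  = 40.16 kW


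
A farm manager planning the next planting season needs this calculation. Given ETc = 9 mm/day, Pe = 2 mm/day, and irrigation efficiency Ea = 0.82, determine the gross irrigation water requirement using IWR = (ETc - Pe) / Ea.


IWR = (ETc - Pe) / Ea
    = (9 - 2) / 0.82
    = 7 / 0.82
    = 8.54 mm/day


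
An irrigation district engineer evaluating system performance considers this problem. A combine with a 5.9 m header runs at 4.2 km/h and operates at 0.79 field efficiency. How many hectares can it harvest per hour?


C = w * v * eta_f / 10
  = 5.9 * 4.2 * 0.79 / 10
  = 19.58 / 10
  = 1.96 ha/h


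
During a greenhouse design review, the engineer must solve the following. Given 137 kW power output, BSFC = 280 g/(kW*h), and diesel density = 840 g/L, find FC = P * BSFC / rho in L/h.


FC = P * BSFC / rho_fuel
   = 137 * 280 / 840
   = 38360 / 840
   = 45.67 L/h


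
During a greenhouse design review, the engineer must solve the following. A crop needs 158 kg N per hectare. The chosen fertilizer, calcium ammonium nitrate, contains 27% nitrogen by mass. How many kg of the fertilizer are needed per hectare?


Rate = N_required / (N_content / 100)
     = 158 / (27 / 100)
     = 158 / 0.27
     = 585.19 kg/ha


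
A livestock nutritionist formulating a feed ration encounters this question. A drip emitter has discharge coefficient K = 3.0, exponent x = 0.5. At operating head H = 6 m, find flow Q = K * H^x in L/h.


Q = K * H^x
  = 3.0 * 6^0.5
  = 3.0 * 2.4495
  = 7.35 L/h


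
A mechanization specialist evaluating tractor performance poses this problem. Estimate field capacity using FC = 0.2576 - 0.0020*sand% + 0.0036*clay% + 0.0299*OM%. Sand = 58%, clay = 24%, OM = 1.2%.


FC = 0.2576 - 0.0020*58 + 0.0036*24 + 0.0299*1.2
   = 0.2576 - 0.1160 + 0.0864 + 0.0359
   = 0.2639


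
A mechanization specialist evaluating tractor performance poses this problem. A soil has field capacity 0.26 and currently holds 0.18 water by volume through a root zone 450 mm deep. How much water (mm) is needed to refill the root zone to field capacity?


SMD = (FC - theta) * D
    = (0.26 - 0.18) * 450
    = 0.080 * 450
    = 36 mm


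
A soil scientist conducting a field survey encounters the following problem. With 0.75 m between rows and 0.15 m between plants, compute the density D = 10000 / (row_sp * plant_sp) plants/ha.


D = 10000 / (row_sp * plant_sp)
  = 10000 / (0.75 * 0.15)
  = 10000 / 0.1125
  = 88888.89 plants/ha


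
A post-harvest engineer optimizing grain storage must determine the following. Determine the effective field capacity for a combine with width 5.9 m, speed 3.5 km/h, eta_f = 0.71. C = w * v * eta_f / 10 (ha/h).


C = w * v * eta_f / 10
  = 5.9 * 3.5 * 0.71 / 10
  = 14.66 / 10
  = 1.47 ha/h


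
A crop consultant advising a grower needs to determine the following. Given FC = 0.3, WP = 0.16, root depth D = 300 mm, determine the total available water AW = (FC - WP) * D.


AW = (FC - WP) * D
   = (0.3 - 0.16) * 300
   = 0.14 * 300
   = 42 mm


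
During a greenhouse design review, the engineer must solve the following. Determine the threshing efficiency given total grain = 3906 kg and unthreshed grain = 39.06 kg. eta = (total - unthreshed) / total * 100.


eta = (total - unthreshed) / total * 100
    = (3906 - 39.06) / 3906 * 100
    = 3866.94 / 3906 * 100
    = 99%


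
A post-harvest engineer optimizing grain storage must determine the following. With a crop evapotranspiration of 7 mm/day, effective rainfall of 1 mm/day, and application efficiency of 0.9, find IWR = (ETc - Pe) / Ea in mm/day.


IWR = (ETc - Pe) / Ea
    = (7 - 1) / 0.9
    = 6 / 0.9
    = 6.67 mm/day


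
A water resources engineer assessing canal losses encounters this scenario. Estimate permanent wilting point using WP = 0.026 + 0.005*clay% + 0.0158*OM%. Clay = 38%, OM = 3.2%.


WP = 0.026 + 0.005*38 + 0.0158*3.2
   = 0.026 + 0.1900 + 0.0506
   = 0.2666


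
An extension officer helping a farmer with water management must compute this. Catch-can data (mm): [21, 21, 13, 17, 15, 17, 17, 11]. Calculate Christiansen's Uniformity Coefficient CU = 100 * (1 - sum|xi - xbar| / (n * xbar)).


xbar = 132 / 8 = 16.500
sum|xi - xbar| = 21
CU = 100 * (1 - 21 / (8 * 16.500))
   = 100 * (1 - 0.1591)
   = 84.09%


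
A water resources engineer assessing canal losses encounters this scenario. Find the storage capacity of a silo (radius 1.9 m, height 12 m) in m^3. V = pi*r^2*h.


V = pi * r^2 * h
  = pi * 1.9^2 * 12
  = pi * 3.61 * 12
  = 136.09 m^3


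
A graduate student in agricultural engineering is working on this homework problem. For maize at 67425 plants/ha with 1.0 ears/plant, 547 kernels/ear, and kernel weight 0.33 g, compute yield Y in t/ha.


Y = density * ears * kernels * kw
  = 67425 * 1.0 * 547 * 0.33 g/ha
  = 12170886.75 g/ha
  = 12170.89 kg/ha = 12.17 t/ha


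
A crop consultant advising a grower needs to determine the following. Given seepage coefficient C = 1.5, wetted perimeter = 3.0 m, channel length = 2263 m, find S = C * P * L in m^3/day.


S = C * P * L
  = 1.5 * 3.0 * 2263
  = 10183.50 m^3/day


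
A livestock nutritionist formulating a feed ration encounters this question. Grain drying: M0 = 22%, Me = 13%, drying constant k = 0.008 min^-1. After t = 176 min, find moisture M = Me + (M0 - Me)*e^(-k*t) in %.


M = Me + (M0 - Me) * e^(-k*t)
  = 13 + (22 - 13) * e^(-0.008*176)
  = 13 + 9 * e^(-1.408)
  = 13 + 9 * 0.24463
  = 13 + 2.2017
  = 15.20%


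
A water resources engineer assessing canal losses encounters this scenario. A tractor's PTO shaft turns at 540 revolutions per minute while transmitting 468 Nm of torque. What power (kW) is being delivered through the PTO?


P = 2*pi*n*T / 60000
  = 2*pi * 540 * 468 / 60000
  = 1587886.59 / 60000
  = 26.46 kW


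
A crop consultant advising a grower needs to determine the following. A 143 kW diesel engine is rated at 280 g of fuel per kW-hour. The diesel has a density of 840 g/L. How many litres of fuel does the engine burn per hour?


FC = P * BSFC / rho_fuel
   = 143 * 280 / 840
   = 40040 / 840
   = 47.67 L/h


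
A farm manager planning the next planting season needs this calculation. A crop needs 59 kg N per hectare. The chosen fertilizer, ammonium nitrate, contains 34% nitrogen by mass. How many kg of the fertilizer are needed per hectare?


Rate = N_required / (N_content / 100)
     = 59 / (34 / 100)
     = 59 / 0.34
     = 173.53 kg/ha


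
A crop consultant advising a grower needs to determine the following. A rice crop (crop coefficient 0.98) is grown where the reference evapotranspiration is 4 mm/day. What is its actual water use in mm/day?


ETc = Kc * ET0
    = 0.98 * 4
    = 3.92 mm/day


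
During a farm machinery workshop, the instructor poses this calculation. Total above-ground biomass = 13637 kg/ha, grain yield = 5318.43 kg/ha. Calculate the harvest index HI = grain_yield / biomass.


HI = grain_yield / biomass
   = 5318.43 / 13637
   = 0.39


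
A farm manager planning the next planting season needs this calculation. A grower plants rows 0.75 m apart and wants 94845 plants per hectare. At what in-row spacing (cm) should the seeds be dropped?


spacing = 10000 / (row_sp * density)
        = 10000 / (0.75 * 94845)
        = 10000 / 71133.75
        = 0.14058 m = 14.06 cm


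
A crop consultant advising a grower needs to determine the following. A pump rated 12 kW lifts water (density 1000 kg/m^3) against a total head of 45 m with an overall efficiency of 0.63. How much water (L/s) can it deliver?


Q = (P * 1000 * eta) / (rho * g * H)
  = (12 * 1000 * 0.63) / (1000 * 9.81 * 45)
  = 7560 / 441450
  = 0.01713 m^3/s = 17.13 L/s


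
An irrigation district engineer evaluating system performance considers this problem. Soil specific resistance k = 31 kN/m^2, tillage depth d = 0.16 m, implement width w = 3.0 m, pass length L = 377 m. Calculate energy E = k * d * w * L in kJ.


E = k * d * w * L
  = 31 * 0.16 * 3.0 * 377
  = 5609.76 kJ


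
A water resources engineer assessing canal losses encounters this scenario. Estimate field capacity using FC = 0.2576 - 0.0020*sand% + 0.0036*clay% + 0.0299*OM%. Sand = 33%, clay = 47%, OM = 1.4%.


FC = 0.2576 - 0.0020*33 + 0.0036*47 + 0.0299*1.4
   = 0.2576 - 0.0660 + 0.1692 + 0.0419
   = 0.4027


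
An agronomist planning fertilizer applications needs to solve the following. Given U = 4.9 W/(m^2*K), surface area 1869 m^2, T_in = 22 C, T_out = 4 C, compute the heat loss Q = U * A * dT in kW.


dT = 22 - (4) = 18 K
Q = U * A * dT
  = 4.9 * 1869 * 18
  = 164845.80 W = 164.85 kW


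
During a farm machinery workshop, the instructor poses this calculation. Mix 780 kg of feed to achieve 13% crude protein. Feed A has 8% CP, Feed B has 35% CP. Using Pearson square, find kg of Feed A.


parts_A = CP_b - target = 35 - 13 = 22
parts_B = target - CP_a = 13 - 8 = 5
total_parts = 22 + 5 = 27
Feed A = 780 * 22 / 27 = 635.56 kg
Feed B = 780 * 5 / 27 = 144.44 kg

635.56 kg


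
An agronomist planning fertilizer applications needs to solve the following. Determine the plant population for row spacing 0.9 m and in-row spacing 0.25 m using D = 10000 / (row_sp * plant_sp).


D = 10000 / (row_sp * plant_sp)
  = 10000 / (0.9 * 0.25)
  = 10000 / 0.2250
  = 44444.44 plants/ha


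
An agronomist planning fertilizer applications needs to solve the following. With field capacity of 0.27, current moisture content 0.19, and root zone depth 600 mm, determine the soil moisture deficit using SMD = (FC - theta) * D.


SMD = (FC - theta) * D
    = (0.27 - 0.19) * 600
    = 0.080 * 600
    = 48 mm


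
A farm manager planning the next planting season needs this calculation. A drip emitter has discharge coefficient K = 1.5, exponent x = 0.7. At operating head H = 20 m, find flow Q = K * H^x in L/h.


Q = K * H^x
  = 1.5 * 20^0.7
  = 1.5 * 8.1418
  = 12.21 L/h


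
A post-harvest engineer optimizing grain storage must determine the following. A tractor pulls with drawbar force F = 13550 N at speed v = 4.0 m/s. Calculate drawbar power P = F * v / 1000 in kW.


P = F * v / 1000
  = 13550 * 4.0 / 1000
  = 54200 / 1000
  = 54.20 kW


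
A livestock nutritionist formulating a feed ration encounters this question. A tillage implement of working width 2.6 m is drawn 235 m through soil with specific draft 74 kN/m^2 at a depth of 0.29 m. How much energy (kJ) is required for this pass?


E = k * d * w * L
  = 74 * 0.29 * 2.6 * 235
  = 13112.06 kJ


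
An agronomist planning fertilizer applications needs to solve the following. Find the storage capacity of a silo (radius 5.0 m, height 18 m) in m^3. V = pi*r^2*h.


V = pi * r^2 * h
  = pi * 5.0^2 * 18
  = pi * 25 * 18
  = 1413.72 m^3


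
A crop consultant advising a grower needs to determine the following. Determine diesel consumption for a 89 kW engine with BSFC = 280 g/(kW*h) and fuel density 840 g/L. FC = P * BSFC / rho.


FC = P * BSFC / rho_fuel
   = 89 * 280 / 840
   = 24920 / 840
   = 29.67 L/h


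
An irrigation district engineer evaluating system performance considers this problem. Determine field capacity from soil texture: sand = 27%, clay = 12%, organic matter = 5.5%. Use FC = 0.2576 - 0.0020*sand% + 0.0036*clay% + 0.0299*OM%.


FC = 0.2576 - 0.0020*27 + 0.0036*12 + 0.0299*5.5
   = 0.2576 - 0.0540 + 0.0432 + 0.1645
   = 0.4113


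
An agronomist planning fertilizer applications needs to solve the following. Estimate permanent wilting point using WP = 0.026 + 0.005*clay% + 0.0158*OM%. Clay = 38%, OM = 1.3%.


WP = 0.026 + 0.005*38 + 0.0158*1.3
   = 0.026 + 0.1900 + 0.0205
   = 0.2365


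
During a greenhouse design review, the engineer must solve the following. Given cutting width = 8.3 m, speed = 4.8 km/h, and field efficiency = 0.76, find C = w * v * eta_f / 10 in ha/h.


C = w * v * eta_f / 10
  = 8.3 * 4.8 * 0.76 / 10
  = 30.28 / 10
  = 3.03 ha/h


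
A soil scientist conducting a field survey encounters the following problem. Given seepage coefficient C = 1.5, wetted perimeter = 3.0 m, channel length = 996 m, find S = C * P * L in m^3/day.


S = C * P * L
  = 1.5 * 3.0 * 996
  = 4482 m^3/day


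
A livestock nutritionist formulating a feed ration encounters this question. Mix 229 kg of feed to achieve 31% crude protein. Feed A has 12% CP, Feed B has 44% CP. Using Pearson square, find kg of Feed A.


parts_A = CP_b - target = 44 - 31 = 13
parts_B = target - CP_a = 31 - 12 = 19
total_parts = 13 + 19 = 32
Feed A = 229 * 13 / 32 = 93.03 kg
Feed B = 229 * 19 / 32 = 135.97 kg

93.03 kg


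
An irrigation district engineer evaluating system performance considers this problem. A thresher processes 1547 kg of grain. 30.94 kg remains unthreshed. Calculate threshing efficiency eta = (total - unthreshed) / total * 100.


eta = (total - unthreshed) / total * 100
    = (1547 - 30.94) / 1547 * 100
    = 1516.06 / 1547 * 100
    = 98%


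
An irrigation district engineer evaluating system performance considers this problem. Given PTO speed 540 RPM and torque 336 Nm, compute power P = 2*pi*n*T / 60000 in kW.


P = 2*pi*n*T / 60000
  = 2*pi * 540 * 336 / 60000
  = 1140021.14 / 60000
  = 19.00 kW


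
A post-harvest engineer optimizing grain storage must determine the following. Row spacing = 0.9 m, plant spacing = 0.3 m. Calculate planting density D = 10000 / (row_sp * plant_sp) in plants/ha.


D = 10000 / (row_sp * plant_sp)
  = 10000 / (0.9 * 0.3)
  = 10000 / 0.2700
  = 37037.04 plants/ha


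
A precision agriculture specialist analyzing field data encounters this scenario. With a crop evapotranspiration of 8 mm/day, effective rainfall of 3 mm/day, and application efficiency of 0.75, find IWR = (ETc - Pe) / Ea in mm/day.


IWR = (ETc - Pe) / Ea
    = (8 - 3) / 0.75
    = 5 / 0.75
    = 6.67 mm/day


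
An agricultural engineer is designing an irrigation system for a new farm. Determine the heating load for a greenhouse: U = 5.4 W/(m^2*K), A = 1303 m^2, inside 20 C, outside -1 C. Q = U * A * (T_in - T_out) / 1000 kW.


dT = 20 - (-1) = 21 K
Q = U * A * dT
  = 5.4 * 1303 * 21
  = 147760.20 W = 147.76 kW


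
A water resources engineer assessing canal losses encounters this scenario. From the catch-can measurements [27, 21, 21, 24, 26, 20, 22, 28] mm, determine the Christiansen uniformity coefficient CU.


xbar = 189 / 8 = 23.625
sum|xi - xbar| = 21
CU = 100 * (1 - 21 / (8 * 23.625))
   = 100 * (1 - 0.1111)
   = 88.89%
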